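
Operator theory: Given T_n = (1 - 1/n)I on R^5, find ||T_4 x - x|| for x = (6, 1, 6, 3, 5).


T_4 x - x = (1 - 1/4)x - x = -x/4
||x|| = sqrt(107) = 10.3441
||T_4 x - x|| = ||x||/4 = 10.3441/4 = 2.5860

2.5860


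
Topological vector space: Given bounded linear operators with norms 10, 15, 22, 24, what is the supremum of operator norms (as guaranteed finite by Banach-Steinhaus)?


By the Uniform Boundedness Principle, the supremum of norms is finite.
sup_k ||T_k|| = max(10, 15, 22, 24) = 24

24


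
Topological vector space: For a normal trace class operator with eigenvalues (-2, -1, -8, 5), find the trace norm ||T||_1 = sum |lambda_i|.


For a normal operator, singular values equal |eigenvalues|.
Trace norm = sum |lambda_i| = 2 + 1 + 8 + 5
= 16

16


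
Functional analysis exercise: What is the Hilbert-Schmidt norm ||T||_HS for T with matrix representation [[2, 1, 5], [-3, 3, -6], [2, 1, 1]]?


The Hilbert-Schmidt norm is sqrt(sum of squares of all entries).
Sum of squares = 2^2 + 1^2 + 5^2 + (-3)^2 + 3^2 + (-6)^2 + 2^2 + 1^2 + 1^2
= 4 + 1 + 25 + 9 + 9 + 36 + 4 + 1 + 1 = 90
||T||_HS = sqrt(90) = 9.4868

9.4868


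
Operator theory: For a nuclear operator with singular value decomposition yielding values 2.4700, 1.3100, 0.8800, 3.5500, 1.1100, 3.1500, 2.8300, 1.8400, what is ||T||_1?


The nuclear norm is the sum of all singular values.
||T||_1 = 2.4700 + 1.3100 + 0.8800 + 3.5500 + 1.1100 + 3.1500 + 2.8300 + 1.8400
= 17.1400

17.1400


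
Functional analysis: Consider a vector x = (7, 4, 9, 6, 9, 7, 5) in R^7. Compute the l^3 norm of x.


The l^3 norm = (sum |x_i|^3)^(1/3)
Sum of 3th powers = 343 + 64 + 729 + 216 + 729 + 343 + 125 = 2549
||x||_3 = (2549)^(1/3) = 13.6602

13.6602


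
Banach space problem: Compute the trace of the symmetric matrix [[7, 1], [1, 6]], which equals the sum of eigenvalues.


For a self-adjoint (symmetric) matrix, the eigenvalues are real.
The sum of eigenvalues equals the trace of the matrix.
trace = 7 + 6 = 13

13


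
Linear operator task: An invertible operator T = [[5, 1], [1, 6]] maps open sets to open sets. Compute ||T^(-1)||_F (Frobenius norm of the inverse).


det(T) = 5*6 - 1*1 = 29
T^(-1) = (1/29) * [[6, -1], [-1, 5]] = [[0.2069, -0.0345], [-0.0345, 0.1724]]
||T^(-1)||_F^2 = 0.2069^2 + (-0.0345)^2 + (-0.0345)^2 + 0.1724^2 = 0.0749
||T^(-1)||_F = sqrt(0.0749) = 0.2737

0.2737


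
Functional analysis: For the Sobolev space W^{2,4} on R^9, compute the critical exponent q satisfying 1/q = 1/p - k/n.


Using the Sobolev embedding formula: 1/q = 1/p - k/n
1/q = 1/4 - 2/9 = 1/36
q = 1/(1/36) = 36

36.0000


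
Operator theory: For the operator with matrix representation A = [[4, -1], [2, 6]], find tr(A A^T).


trace(A * A^T) = sum of squares of all entries
= 4^2 + (-1)^2 + 2^2 + 6^2
= 16 + 1 + 4 + 36
= 57

57


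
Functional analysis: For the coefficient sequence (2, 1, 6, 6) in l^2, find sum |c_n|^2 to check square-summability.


sum |c_n|^2 = 2^2 + 1^2 + 6^2 + 6^2
= 4 + 1 + 36 + 36
= 77

77


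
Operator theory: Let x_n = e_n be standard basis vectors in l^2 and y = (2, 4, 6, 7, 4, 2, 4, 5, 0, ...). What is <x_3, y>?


x_3 = e_3 is the standard basis vector with 1 in position 3.
<x_3, y> = y_3 = 6
As n -> infinity, <x_n, y> -> 0, confirming weak convergence of (x_n) to 0.

6


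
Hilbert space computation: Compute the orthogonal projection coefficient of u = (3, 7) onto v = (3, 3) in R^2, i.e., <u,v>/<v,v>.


Computing <u,v> = 3*3 + 7*3 = 30
Computing <v,v> = 3^2 + 3^2 = 18
Projection coefficient = 30/18 = 1.6667

1.6667


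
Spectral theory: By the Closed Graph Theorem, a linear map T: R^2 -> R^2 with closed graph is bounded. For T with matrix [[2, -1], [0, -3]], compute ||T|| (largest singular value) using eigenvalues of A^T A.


A^T A = [[4, -2], [-2, 10]]
trace(A^T A) = 14, det(A^T A) = 36
discriminant = 14^2 - 4*36 = 52
Largest eigenvalue of A^T A = (trace + sqrt(disc))/2 = 10.6056
||T|| = sqrt(10.6056) = 3.2566

3.2566


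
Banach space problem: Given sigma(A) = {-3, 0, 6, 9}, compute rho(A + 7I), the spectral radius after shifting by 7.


Spectrum of A + 7I = {4, 7, 13, 16}
Spectral radius = max |lambda| over the shifted spectrum
= max(4, 7, 13, 16) = 16

16


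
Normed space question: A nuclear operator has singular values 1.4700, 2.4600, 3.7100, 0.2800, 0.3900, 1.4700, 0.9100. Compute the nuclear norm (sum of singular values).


The nuclear norm is the sum of all singular values.
||T||_1 = 1.4700 + 2.4600 + 3.7100 + 0.2800 + 0.3900 + 1.4700 + 0.9100
= 10.6900

10.6900


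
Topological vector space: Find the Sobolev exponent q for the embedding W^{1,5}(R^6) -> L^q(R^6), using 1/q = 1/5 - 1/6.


Using the Sobolev embedding formula: 1/q = 1/p - k/n
1/q = 1/5 - 1/6 = 1/30
q = 1/(1/30) = 30

30.0000


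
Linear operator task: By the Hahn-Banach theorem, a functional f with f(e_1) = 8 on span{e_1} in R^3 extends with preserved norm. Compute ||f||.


The norm of f is given by ||f|| = sup_{||x||=1} |f(x)|.
On span{e_1}, ||e_1|| = 1, so ||f|| = |f(e_1)| / ||e_1||
= |8| / 1 = 8.0000

8.0000


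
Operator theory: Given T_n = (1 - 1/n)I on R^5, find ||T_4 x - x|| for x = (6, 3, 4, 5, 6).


T_4 x - x = (1 - 1/4)x - x = -x/4
||x|| = sqrt(122) = 11.0454
||T_4 x - x|| = ||x||/4 = 11.0454/4 = 2.7613

2.7613


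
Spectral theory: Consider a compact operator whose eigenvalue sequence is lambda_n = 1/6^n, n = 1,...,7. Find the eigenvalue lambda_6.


The eigenvalue formula gives lambda_6 = 1/6^6
= 1/46656
= 2.1433e-05

2.1433e-05


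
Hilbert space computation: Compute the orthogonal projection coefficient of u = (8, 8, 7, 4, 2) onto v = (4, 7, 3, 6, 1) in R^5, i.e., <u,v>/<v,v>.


Computing <u,v> = 8*4 + 8*7 + 7*3 + 4*6 + 2*1 = 135
Computing <v,v> = 4^2 + 7^2 + 3^2 + 6^2 + 1^2 = 111
Projection coefficient = 135/111 = 1.2162

1.2162


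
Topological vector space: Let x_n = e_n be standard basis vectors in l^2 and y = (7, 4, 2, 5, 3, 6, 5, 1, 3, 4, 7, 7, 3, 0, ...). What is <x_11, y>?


x_11 = e_11 is the standard basis vector with 1 in position 11.
<x_11, y> = y_11 = 7
As n -> infinity, <x_n, y> -> 0, confirming weak convergence of (x_n) to 0.

7


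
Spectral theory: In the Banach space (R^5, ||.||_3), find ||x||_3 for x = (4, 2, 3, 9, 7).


The l^3 norm = (sum |x_i|^3)^(1/3)
Sum of 3th powers = 64 + 8 + 27 + 729 + 343 = 1171
||x||_3 = (1171)^(1/3) = 10.5403

10.5403


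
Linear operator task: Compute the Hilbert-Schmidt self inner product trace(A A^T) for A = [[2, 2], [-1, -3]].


trace(A * A^T) = sum of squares of all entries
= 2^2 + 2^2 + (-1)^2 + (-3)^2
= 4 + 4 + 1 + 9
= 18

18


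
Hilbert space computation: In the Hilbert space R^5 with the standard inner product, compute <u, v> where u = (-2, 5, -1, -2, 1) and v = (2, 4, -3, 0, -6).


Computing the standard inner product <u, v> = sum u_i * v_i
= -2*2 + 5*4 + -1*-3 + -2*0 + 1*-6
= -4 + 20 + 3 + 0 + -6
= 13

13


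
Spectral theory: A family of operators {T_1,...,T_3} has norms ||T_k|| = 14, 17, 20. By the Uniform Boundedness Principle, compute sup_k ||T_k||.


By the Uniform Boundedness Principle, the supremum of norms is finite.
sup_k ||T_k|| = max(14, 17, 20) = 20

20


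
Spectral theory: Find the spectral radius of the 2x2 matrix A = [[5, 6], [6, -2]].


For a 2x2 matrix, eigenvalues satisfy lambda^2 - (trace)*lambda + det = 0
trace = 5 + -2 = 3
det = 5*-2 - 6*6 = -46
discriminant = 3^2 - 4*(-46) = 193
spectral radius = max |eigenvalue| = 8.4462

8.4462


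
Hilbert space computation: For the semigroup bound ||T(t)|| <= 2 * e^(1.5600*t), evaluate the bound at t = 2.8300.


||T(2.8300)|| <= 2 * exp(1.5600 * 2.8300)
= 2 * exp(4.4148)
= 2 * 82.6653
= 165.3306

165.3306


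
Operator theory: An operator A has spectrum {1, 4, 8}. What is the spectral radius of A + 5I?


Spectrum of A + 5I = {6, 9, 13}
Spectral radius = max |lambda| over the shifted spectrum
= max(6, 9, 13) = 13

13


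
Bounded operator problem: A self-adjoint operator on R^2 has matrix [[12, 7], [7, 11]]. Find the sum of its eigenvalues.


For a self-adjoint (symmetric) matrix, the eigenvalues are real.
The sum of eigenvalues equals the trace of the matrix.
trace = 12 + 11 = 23

23


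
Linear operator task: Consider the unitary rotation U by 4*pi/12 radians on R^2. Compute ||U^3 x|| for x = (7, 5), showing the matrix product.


U is a rotation by theta = 4*pi/12
U^3 = rotation by 3*theta = 12*pi/12
cos(12*pi/12) = -1.0000, sin(12*pi/12) = 0.0000
U^3 x = (-1.0000 * 7 - 0.0000 * 5, 0.0000 * 7 + -1.0000 * 5)
= (-7.0000, -5.0000)
||U^3 x|| = sqrt((-7.0000)^2 + (-5.0000)^2) = sqrt(74.0000) = 8.6023

8.6023


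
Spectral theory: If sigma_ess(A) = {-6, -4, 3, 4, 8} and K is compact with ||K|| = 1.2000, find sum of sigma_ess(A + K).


By Weyl's theorem, the essential spectrum is invariant under compact perturbations.
sigma_ess(A + K) = sigma_ess(A) = {-6, -4, 3, 4, 8}
Sum = -6 + -4 + 3 + 4 + 8 = 5

5


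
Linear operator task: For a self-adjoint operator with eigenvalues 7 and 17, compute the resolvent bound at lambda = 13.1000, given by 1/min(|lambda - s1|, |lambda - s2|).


dist(13.1000, {7, 17}) = min(|13.1000 - 7|, |13.1000 - 17|)
= min(6.1000, 3.9000) = 3.9000
Resolvent bound = 1/3.9000 = 0.2564

0.2564


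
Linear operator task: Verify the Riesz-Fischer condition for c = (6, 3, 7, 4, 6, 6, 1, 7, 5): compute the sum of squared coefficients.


sum |c_n|^2 = 6^2 + 3^2 + 7^2 + 4^2 + 6^2 + 6^2 + 1^2 + 7^2 + 5^2
= 36 + 9 + 49 + 16 + 36 + 36 + 1 + 49 + 25
= 257

257


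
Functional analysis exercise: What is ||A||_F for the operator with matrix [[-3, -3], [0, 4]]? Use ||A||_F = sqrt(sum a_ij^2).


||A||_F^2 = sum a_ij^2
= (-3)^2 + (-3)^2 + 0^2 + 4^2
= 9 + 9 + 0 + 16 = 34
||A||_F = sqrt(34) = 5.8310

5.8310


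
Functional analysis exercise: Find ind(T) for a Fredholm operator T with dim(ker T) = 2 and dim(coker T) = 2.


The Fredholm index is defined as ind(T) = dim(ker T) - dim(coker T)
= 2 - 2
= 0

0


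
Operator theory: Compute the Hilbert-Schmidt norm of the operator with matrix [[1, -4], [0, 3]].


The Hilbert-Schmidt norm is sqrt(sum of squares of all entries).
Sum of squares = 1^2 + (-4)^2 + 0^2 + 3^2
= 1 + 16 + 0 + 9 = 26
||T||_HS = sqrt(26) = 5.0990

5.0990


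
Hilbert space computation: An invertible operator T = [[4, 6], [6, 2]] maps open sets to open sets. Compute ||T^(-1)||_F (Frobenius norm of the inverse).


det(T) = 4*2 - 6*6 = -28
T^(-1) = (1/-28) * [[2, -6], [-6, 4]] = [[-0.0714, 0.2143], [0.2143, -0.1429]]
||T^(-1)||_F^2 = (-0.0714)^2 + 0.2143^2 + 0.2143^2 + (-0.1429)^2 = 0.1173
||T^(-1)||_F = sqrt(0.1173) = 0.3426

0.3426


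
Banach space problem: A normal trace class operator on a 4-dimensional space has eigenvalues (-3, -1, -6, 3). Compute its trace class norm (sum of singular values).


For a normal operator, singular values equal |eigenvalues|.
Trace norm = sum |lambda_i| = 3 + 1 + 6 + 3
= 13

13


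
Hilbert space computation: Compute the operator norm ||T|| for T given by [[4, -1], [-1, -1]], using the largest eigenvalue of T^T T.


A^T A = [[17, -3], [-3, 2]]
trace(A^T A) = 19, det(A^T A) = 25
discriminant = 19^2 - 4*25 = 261
Largest eigenvalue of A^T A = (trace + sqrt(disc))/2 = 17.5777
||T|| = sqrt(17.5777) = 4.1926

4.1926


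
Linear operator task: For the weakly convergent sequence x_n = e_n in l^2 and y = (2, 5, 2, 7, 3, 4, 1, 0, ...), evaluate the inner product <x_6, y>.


x_6 = e_6 is the standard basis vector with 1 in position 6.
<x_6, y> = y_6 = 4
As n -> infinity, <x_n, y> -> 0, confirming weak convergence of (x_n) to 0.

4


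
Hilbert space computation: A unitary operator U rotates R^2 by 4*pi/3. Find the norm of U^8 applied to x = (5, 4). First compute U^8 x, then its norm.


U is a rotation by theta = 4*pi/3
U^8 = rotation by 8*theta = 32*pi/3 = 2*pi/3 (mod 2*pi)
cos(2*pi/3) = -0.5000, sin(2*pi/3) = 0.8660
U^8 x = (-0.5000 * 5 - 0.8660 * 4, 0.8660 * 5 + -0.5000 * 4)
= (-5.9641, 2.3301)
||U^8 x|| = sqrt((-5.9641)^2 + 2.3301^2) = sqrt(41.0000) = 6.4031

6.4031


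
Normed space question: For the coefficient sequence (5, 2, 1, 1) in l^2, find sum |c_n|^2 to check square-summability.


sum |c_n|^2 = 5^2 + 2^2 + 1^2 + 1^2
= 25 + 4 + 1 + 1
= 31

31


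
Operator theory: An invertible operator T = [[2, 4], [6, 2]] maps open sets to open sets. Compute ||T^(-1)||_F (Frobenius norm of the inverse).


det(T) = 2*2 - 4*6 = -20
T^(-1) = (1/-20) * [[2, -4], [-6, 2]] = [[-0.1000, 0.2000], [0.3000, -0.1000]]
||T^(-1)||_F^2 = (-0.1000)^2 + 0.2000^2 + 0.3000^2 + (-0.1000)^2 = 0.1500
||T^(-1)||_F = sqrt(0.1500) = 0.3873

0.3873


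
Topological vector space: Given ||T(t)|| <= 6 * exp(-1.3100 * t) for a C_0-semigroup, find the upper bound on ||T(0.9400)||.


||T(0.9400)|| <= 6 * exp(-1.3100 * 0.9400)
= 6 * exp(-1.2314)
= 6 * 0.2919
= 1.7513

1.7513


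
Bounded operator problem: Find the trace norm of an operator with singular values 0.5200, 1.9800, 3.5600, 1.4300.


The nuclear norm is the sum of all singular values.
||T||_1 = 0.5200 + 1.9800 + 3.5600 + 1.4300
= 7.4900

7.4900


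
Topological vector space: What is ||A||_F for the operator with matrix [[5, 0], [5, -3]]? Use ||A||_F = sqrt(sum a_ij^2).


||A||_F^2 = sum a_ij^2
= 5^2 + 0^2 + 5^2 + (-3)^2
= 25 + 0 + 25 + 9 = 59
||A||_F = sqrt(59) = 7.6811

7.6811


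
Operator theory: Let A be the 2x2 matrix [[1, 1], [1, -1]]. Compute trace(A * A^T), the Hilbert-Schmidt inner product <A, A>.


trace(A * A^T) = sum of squares of all entries
= 1^2 + 1^2 + 1^2 + (-1)^2
= 1 + 1 + 1 + 1
= 4

4


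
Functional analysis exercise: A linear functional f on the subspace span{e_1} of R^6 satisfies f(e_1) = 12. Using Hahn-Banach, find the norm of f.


The norm of f is given by ||f|| = sup_{||x||=1} |f(x)|.
On span{e_1}, ||e_1|| = 1, so ||f|| = |f(e_1)| / ||e_1||
= |12| / 1 = 12.0000

12.0000


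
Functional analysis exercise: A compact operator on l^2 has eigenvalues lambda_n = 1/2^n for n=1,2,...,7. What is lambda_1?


The eigenvalue formula gives lambda_1 = 1/2^1
= 1/2
= 0.5000

0.5000


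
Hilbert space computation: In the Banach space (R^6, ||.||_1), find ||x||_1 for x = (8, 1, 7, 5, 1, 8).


The l^1 norm equals the sum of absolute values of all components.
||x||_1 = 8 + 1 + 7 + 5 + 1 + 8
= 30

30.0000


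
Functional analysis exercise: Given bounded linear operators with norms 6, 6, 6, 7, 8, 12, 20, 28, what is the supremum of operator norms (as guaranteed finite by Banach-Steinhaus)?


By the Uniform Boundedness Principle, the supremum of norms is finite.
sup_k ||T_k|| = max(6, 6, 6, 7, 8, 12, 20, 28) = 28

28


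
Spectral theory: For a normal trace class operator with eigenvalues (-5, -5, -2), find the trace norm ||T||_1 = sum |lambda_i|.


For a normal operator, singular values equal |eigenvalues|.
Trace norm = sum |lambda_i| = 5 + 5 + 2
= 12

12


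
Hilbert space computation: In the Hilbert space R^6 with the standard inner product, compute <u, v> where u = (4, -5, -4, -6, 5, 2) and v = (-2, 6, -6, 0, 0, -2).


Computing the standard inner product <u, v> = sum u_i * v_i
= 4*-2 + -5*6 + -4*-6 + -6*0 + 5*0 + 2*-2
= -8 + -30 + 24 + 0 + 0 + -4
= -18

-18


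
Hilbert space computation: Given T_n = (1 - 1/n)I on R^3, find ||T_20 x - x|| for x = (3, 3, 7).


T_20 x - x = (1 - 1/20)x - x = -x/20
||x|| = sqrt(67) = 8.1854
||T_20 x - x|| = ||x||/20 = 8.1854/20 = 0.4093

0.4093


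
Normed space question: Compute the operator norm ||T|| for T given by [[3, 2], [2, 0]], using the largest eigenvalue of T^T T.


A^T A = [[13, 6], [6, 4]]
trace(A^T A) = 17, det(A^T A) = 16
discriminant = 17^2 - 4*16 = 225
Largest eigenvalue of A^T A = (trace + sqrt(disc))/2 = 16.0000
||T|| = sqrt(16.0000) = 4.0000

4.0000


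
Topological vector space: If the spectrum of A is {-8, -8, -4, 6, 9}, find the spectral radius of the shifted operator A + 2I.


Spectrum of A + 2I = {-6, -6, -2, 8, 11}
Spectral radius = max |lambda| over the shifted spectrum
= max(6, 6, 2, 8, 11) = 11

11


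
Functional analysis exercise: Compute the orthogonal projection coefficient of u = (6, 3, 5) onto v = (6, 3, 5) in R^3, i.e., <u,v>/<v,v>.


Computing <u,v> = 6*6 + 3*3 + 5*5 = 70
Computing <v,v> = 6^2 + 3^2 + 5^2 = 70
Projection coefficient = 70/70 = 1.0000

1.0000


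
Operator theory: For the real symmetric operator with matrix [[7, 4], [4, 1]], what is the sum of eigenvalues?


For a self-adjoint (symmetric) matrix, the eigenvalues are real.
The sum of eigenvalues equals the trace of the matrix.
trace = 7 + 1 = 8

8


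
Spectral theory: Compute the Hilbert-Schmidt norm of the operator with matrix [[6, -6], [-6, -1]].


The Hilbert-Schmidt norm is sqrt(sum of squares of all entries).
Sum of squares = 6^2 + (-6)^2 + (-6)^2 + (-1)^2
= 36 + 36 + 36 + 1 = 109
||T||_HS = sqrt(109) = 10.4403

10.4403


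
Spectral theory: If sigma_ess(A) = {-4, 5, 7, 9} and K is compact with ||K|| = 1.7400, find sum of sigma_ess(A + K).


By Weyl's theorem, the essential spectrum is invariant under compact perturbations.
sigma_ess(A + K) = sigma_ess(A) = {-4, 5, 7, 9}
Sum = -4 + 5 + 7 + 9 = 17

17


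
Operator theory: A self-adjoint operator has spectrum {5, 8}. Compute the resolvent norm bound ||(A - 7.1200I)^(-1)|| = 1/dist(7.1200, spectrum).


dist(7.1200, {5, 8}) = min(|7.1200 - 5|, |7.1200 - 8|)
= min(2.1200, 0.8800) = 0.8800
Resolvent bound = 1/0.8800 = 1.1364

1.1364


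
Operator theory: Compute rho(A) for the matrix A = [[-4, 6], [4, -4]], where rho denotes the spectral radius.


For a 2x2 matrix, eigenvalues satisfy lambda^2 - (trace)*lambda + det = 0
trace = -4 + -4 = -8
det = -4*-4 - 6*4 = -8
discriminant = (-8)^2 - 4*(-8) = 96
spectral radius = max |eigenvalue| = 8.8990

8.8990


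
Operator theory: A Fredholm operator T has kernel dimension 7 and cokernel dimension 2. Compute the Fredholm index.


The Fredholm index is defined as ind(T) = dim(ker T) - dim(coker T)
= 7 - 2
= 5

5


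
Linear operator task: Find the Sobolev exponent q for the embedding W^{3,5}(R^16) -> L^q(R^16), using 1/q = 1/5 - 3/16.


Using the Sobolev embedding formula: 1/q = 1/p - k/n
1/q = 1/5 - 3/16 = 1/80
q = 1/(1/80) = 80

80.0000


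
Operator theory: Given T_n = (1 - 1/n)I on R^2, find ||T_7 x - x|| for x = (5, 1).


T_7 x - x = (1 - 1/7)x - x = -x/7
||x|| = sqrt(26) = 5.0990
||T_7 x - x|| = ||x||/7 = 5.0990/7 = 0.7284

0.7284


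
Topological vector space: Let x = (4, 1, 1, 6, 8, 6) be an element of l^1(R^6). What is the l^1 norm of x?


The l^1 norm equals the sum of absolute values of all components.
||x||_1 = 4 + 1 + 1 + 6 + 8 + 6
= 26

26.0000


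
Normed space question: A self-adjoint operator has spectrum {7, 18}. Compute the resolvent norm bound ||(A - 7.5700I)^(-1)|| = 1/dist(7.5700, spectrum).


dist(7.5700, {7, 18}) = min(|7.5700 - 7|, |7.5700 - 18|)
= min(0.5700, 10.4300) = 0.5700
Resolvent bound = 1/0.5700 = 1.7544

1.7544


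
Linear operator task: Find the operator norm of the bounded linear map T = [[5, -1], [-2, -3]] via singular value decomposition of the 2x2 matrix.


A^T A = [[29, 1], [1, 10]]
trace(A^T A) = 39, det(A^T A) = 289
discriminant = 39^2 - 4*289 = 365
Largest eigenvalue of A^T A = (trace + sqrt(disc))/2 = 29.0525
||T|| = sqrt(29.0525) = 5.3900

5.3900


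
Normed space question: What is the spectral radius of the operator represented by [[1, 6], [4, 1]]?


For a 2x2 matrix, eigenvalues satisfy lambda^2 - (trace)*lambda + det = 0
trace = 1 + 1 = 2
det = 1*1 - 6*4 = -23
discriminant = 2^2 - 4*(-23) = 96
spectral radius = max |eigenvalue| = 5.8990

5.8990


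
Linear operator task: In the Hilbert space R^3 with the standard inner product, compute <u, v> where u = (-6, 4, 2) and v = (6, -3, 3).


Computing the standard inner product <u, v> = sum u_i * v_i
= -6*6 + 4*-3 + 2*3
= -36 + -12 + 6
= -42

-42


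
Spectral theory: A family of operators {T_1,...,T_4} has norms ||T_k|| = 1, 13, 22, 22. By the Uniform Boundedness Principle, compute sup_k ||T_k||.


By the Uniform Boundedness Principle, the supremum of norms is finite.
sup_k ||T_k|| = max(1, 13, 22, 22) = 22

22


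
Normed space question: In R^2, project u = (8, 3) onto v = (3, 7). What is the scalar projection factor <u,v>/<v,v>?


Computing <u,v> = 8*3 + 3*7 = 45
Computing <v,v> = 3^2 + 7^2 = 58
Projection coefficient = 45/58 = 0.7759

0.7759


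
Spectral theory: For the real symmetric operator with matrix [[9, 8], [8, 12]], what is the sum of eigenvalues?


For a self-adjoint (symmetric) matrix, the eigenvalues are real.
The sum of eigenvalues equals the trace of the matrix.
trace = 9 + 12 = 21

21


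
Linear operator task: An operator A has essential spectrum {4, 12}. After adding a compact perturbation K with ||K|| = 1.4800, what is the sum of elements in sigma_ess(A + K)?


By Weyl's theorem, the essential spectrum is invariant under compact perturbations.
sigma_ess(A + K) = sigma_ess(A) = {4, 12}
Sum = 4 + 12 = 16

16


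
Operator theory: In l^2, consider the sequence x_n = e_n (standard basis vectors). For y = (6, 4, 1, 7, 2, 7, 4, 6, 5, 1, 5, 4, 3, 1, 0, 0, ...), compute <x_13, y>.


x_13 = e_13 is the standard basis vector with 1 in position 13.
<x_13, y> = y_13 = 3
As n -> infinity, <x_n, y> -> 0, confirming weak convergence of (x_n) to 0.

3


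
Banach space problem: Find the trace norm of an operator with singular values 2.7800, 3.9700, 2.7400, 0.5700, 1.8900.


The nuclear norm is the sum of all singular values.
||T||_1 = 2.7800 + 3.9700 + 2.7400 + 0.5700 + 1.8900
= 11.9500

11.9500


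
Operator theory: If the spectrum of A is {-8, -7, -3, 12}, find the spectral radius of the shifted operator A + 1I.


Spectrum of A + 1I = {-7, -6, -2, 13}
Spectral radius = max |lambda| over the shifted spectrum
= max(7, 6, 2, 13) = 13

13


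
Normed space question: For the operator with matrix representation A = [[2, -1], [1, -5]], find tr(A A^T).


trace(A * A^T) = sum of squares of all entries
= 2^2 + (-1)^2 + 1^2 + (-5)^2
= 4 + 1 + 1 + 25
= 31

31


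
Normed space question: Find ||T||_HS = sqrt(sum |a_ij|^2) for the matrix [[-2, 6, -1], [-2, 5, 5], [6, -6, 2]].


The Hilbert-Schmidt norm is sqrt(sum of squares of all entries).
Sum of squares = (-2)^2 + 6^2 + (-1)^2 + (-2)^2 + 5^2 + 5^2 + 6^2 + (-6)^2 + 2^2
= 4 + 36 + 1 + 4 + 25 + 25 + 36 + 36 + 4 = 171
||T||_HS = sqrt(171) = 13.0767

13.0767


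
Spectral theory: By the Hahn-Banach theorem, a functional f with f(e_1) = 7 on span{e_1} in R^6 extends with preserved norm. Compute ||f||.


The norm of f is given by ||f|| = sup_{||x||=1} |f(x)|.
On span{e_1}, ||e_1|| = 1, so ||f|| = |f(e_1)| / ||e_1||
= |7| / 1 = 7.0000

7.0000


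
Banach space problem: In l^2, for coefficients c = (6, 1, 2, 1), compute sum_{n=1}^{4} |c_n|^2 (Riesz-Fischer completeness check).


sum |c_n|^2 = 6^2 + 1^2 + 2^2 + 1^2
= 36 + 1 + 4 + 1
= 42

42


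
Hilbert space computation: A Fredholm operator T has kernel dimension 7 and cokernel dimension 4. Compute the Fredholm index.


The Fredholm index is defined as ind(T) = dim(ker T) - dim(coker T)
= 7 - 4
= 3

3


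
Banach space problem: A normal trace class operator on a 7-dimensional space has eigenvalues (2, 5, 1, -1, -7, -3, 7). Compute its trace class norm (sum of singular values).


For a normal operator, singular values equal |eigenvalues|.
Trace norm = sum |lambda_i| = 2 + 5 + 1 + 1 + 7 + 3 + 7
= 26

26


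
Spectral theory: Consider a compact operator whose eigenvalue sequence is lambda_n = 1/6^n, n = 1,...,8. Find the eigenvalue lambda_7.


The eigenvalue formula gives lambda_7 = 1/6^7
= 1/279936
= 3.5722e-06

3.5722e-06


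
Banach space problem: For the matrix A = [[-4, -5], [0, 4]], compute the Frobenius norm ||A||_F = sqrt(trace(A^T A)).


||A||_F^2 = sum a_ij^2
= (-4)^2 + (-5)^2 + 0^2 + 4^2
= 16 + 25 + 0 + 16 = 57
||A||_F = sqrt(57) = 7.5498

7.5498


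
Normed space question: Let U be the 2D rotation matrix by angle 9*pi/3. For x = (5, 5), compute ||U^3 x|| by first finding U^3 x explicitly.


U is a rotation by theta = 9*pi/3
U^3 = rotation by 3*theta = 27*pi/3 = 3*pi/3 (mod 2*pi)
cos(3*pi/3) = -1.0000, sin(3*pi/3) = 0.0000
U^3 x = (-1.0000 * 5 - 0.0000 * 5, 0.0000 * 5 + -1.0000 * 5)
= (-5.0000, -5.0000)
||U^3 x|| = sqrt((-5.0000)^2 + (-5.0000)^2) = sqrt(50.0000) = 7.0711

7.0711


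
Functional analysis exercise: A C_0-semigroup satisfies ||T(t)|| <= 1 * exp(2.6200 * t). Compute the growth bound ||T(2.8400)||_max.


||T(2.8400)|| <= 1 * exp(2.6200 * 2.8400)
= 1 * exp(7.4408)
= 1 * 1704.1130
= 1704.1130

1704.1130


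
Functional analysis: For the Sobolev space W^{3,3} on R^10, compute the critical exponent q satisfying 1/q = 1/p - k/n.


Using the Sobolev embedding formula: 1/q = 1/p - k/n
1/q = 1/3 - 3/10 = 1/30
q = 1/(1/30) = 30

30.0000


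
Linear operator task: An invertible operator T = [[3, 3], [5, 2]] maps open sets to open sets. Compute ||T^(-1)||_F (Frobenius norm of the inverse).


det(T) = 3*2 - 3*5 = -9
T^(-1) = (1/-9) * [[2, -3], [-5, 3]] = [[-0.2222, 0.3333], [0.5556, -0.3333]]
||T^(-1)||_F^2 = (-0.2222)^2 + 0.3333^2 + 0.5556^2 + (-0.3333)^2 = 0.5802
||T^(-1)||_F = sqrt(0.5802) = 0.7617

0.7617


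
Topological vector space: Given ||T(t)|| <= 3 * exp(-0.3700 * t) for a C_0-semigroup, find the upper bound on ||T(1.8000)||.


||T(1.8000)|| <= 3 * exp(-0.3700 * 1.8000)
= 3 * exp(-0.6660)
= 3 * 0.5138
= 1.5413

1.5413


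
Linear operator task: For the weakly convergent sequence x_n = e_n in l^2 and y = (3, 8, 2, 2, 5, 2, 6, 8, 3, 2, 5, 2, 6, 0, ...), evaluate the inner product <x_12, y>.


x_12 = e_12 is the standard basis vector with 1 in position 12.
<x_12, y> = y_12 = 2
As n -> infinity, <x_n, y> -> 0, confirming weak convergence of (x_n) to 0.

2


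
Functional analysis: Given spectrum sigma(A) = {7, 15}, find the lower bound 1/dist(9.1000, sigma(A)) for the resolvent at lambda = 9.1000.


dist(9.1000, {7, 15}) = min(|9.1000 - 7|, |9.1000 - 15|)
= min(2.1000, 5.9000) = 2.1000
Resolvent bound = 1/2.1000 = 0.4762

0.4762


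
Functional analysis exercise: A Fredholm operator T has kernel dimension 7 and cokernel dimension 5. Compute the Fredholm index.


The Fredholm index is defined as ind(T) = dim(ker T) - dim(coker T)
= 7 - 5
= 2

2


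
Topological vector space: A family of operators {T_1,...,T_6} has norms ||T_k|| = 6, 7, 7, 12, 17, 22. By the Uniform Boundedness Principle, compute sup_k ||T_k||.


By the Uniform Boundedness Principle, the supremum of norms is finite.
sup_k ||T_k|| = max(6, 7, 7, 12, 17, 22) = 22

22


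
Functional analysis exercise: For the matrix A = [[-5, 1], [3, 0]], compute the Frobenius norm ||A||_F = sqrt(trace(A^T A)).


||A||_F^2 = sum a_ij^2
= (-5)^2 + 1^2 + 3^2 + 0^2
= 25 + 1 + 9 + 0 = 35
||A||_F = sqrt(35) = 5.9161

5.9161


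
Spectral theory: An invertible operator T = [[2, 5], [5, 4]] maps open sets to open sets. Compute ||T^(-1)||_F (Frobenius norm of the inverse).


det(T) = 2*4 - 5*5 = -17
T^(-1) = (1/-17) * [[4, -5], [-5, 2]] = [[-0.2353, 0.2941], [0.2941, -0.1176]]
||T^(-1)||_F^2 = (-0.2353)^2 + 0.2941^2 + 0.2941^2 + (-0.1176)^2 = 0.2422
||T^(-1)||_F = sqrt(0.2422) = 0.4922

0.4922


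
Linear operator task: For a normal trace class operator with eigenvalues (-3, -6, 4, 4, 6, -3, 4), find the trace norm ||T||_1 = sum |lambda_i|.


For a normal operator, singular values equal |eigenvalues|.
Trace norm = sum |lambda_i| = 3 + 6 + 4 + 4 + 6 + 3 + 4
= 30

30


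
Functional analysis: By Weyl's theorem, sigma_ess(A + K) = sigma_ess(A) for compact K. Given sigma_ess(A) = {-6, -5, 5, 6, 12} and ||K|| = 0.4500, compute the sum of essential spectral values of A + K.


By Weyl's theorem, the essential spectrum is invariant under compact perturbations.
sigma_ess(A + K) = sigma_ess(A) = {-6, -5, 5, 6, 12}
Sum = -6 + -5 + 5 + 6 + 12 = 12

12


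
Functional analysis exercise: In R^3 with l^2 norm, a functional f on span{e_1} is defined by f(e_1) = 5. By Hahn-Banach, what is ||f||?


The norm of f is given by ||f|| = sup_{||x||=1} |f(x)|.
On span{e_1}, ||e_1|| = 1, so ||f|| = |f(e_1)| / ||e_1||
= |5| / 1 = 5.0000

5.0000


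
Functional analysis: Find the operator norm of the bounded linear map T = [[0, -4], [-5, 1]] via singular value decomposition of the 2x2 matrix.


A^T A = [[25, -5], [-5, 17]]
trace(A^T A) = 42, det(A^T A) = 400
discriminant = 42^2 - 4*400 = 164
Largest eigenvalue of A^T A = (trace + sqrt(disc))/2 = 27.4031
||T|| = sqrt(27.4031) = 5.2348

5.2348


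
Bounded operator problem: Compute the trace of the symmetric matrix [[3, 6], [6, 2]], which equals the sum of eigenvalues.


For a self-adjoint (symmetric) matrix, the eigenvalues are real.
The sum of eigenvalues equals the trace of the matrix.
trace = 3 + 2 = 5

5


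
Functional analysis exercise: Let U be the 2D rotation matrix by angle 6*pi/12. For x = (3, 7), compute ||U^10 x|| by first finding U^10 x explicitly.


U is a rotation by theta = 6*pi/12
U^10 = rotation by 10*theta = 60*pi/12 = 12*pi/12 (mod 2*pi)
cos(12*pi/12) = -1.0000, sin(12*pi/12) = 0.0000
U^10 x = (-1.0000 * 3 - 0.0000 * 7, 0.0000 * 3 + -1.0000 * 7)
= (-3.0000, -7.0000)
||U^10 x|| = sqrt((-3.0000)^2 + (-7.0000)^2) = sqrt(58.0000) = 7.6158

7.6158


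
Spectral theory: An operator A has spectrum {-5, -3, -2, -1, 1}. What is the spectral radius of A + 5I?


Spectrum of A + 5I = {0, 2, 3, 4, 6}
Spectral radius = max |lambda| over the shifted spectrum
= max(0, 2, 3, 4, 6) = 6

6


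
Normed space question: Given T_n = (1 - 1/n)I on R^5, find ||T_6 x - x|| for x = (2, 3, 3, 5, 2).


T_6 x - x = (1 - 1/6)x - x = -x/6
||x|| = sqrt(51) = 7.1414
||T_6 x - x|| = ||x||/6 = 7.1414/6 = 1.1902

1.1902


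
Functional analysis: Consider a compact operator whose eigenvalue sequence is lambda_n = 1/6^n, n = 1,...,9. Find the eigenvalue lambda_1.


The eigenvalue formula gives lambda_1 = 1/6^1
= 1/6
= 0.1667

0.1667


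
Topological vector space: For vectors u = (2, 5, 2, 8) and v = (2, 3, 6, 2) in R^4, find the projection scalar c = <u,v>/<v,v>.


Computing <u,v> = 2*2 + 5*3 + 2*6 + 8*2 = 47
Computing <v,v> = 2^2 + 3^2 + 6^2 + 2^2 = 53
Projection coefficient = 47/53 = 0.8868

0.8868


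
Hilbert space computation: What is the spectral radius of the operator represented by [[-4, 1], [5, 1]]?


For a 2x2 matrix, eigenvalues satisfy lambda^2 - (trace)*lambda + det = 0
trace = -4 + 1 = -3
det = -4*1 - 1*5 = -9
discriminant = (-3)^2 - 4*(-9) = 45
spectral radius = max |eigenvalue| = 4.8541

4.8541


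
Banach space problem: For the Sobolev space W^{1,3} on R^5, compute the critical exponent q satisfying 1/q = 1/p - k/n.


Using the Sobolev embedding formula: 1/q = 1/p - k/n
1/q = 1/3 - 1/5 = 2/15
q = 1/(2/15) = 15/2 = 7.5000

7.5000


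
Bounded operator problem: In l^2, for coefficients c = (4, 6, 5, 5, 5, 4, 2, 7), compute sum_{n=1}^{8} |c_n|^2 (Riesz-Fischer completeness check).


sum |c_n|^2 = 4^2 + 6^2 + 5^2 + 5^2 + 5^2 + 4^2 + 2^2 + 7^2
= 16 + 36 + 25 + 25 + 25 + 16 + 4 + 49
= 196

196


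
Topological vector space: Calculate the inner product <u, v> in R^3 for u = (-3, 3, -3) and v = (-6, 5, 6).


Computing the standard inner product <u, v> = sum u_i * v_i
= -3*-6 + 3*5 + -3*6
= 18 + 15 + -18
= 15

15


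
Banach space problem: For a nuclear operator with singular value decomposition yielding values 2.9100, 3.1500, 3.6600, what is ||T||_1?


The nuclear norm is the sum of all singular values.
||T||_1 = 2.9100 + 3.1500 + 3.6600
= 9.7200

9.7200


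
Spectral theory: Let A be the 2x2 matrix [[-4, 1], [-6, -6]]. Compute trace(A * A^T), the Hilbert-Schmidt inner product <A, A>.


trace(A * A^T) = sum of squares of all entries
= (-4)^2 + 1^2 + (-6)^2 + (-6)^2
= 16 + 1 + 36 + 36
= 89

89


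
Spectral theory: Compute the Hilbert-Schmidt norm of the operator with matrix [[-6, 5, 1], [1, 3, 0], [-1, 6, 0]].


The Hilbert-Schmidt norm is sqrt(sum of squares of all entries).
Sum of squares = (-6)^2 + 5^2 + 1^2 + 1^2 + 3^2 + 0^2 + (-1)^2 + 6^2 + 0^2
= 36 + 25 + 1 + 1 + 9 + 0 + 1 + 36 + 0 = 109
||T||_HS = sqrt(109) = 10.4403

10.4403


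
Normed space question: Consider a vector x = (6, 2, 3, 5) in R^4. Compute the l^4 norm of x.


The l^4 norm = (sum |x_i|^4)^(1/4)
Sum of 4th powers = 1296 + 16 + 81 + 625 = 2018
||x||_4 = (2018)^(1/4) = 6.7024

6.7024


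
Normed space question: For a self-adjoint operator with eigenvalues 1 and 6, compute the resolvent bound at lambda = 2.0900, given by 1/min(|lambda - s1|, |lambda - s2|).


dist(2.0900, {1, 6}) = min(|2.0900 - 1|, |2.0900 - 6|)
= min(1.0900, 3.9100) = 1.0900
Resolvent bound = 1/1.0900 = 0.9174

0.9174


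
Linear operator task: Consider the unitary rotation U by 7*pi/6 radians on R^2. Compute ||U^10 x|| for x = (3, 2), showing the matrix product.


U is a rotation by theta = 7*pi/6
U^10 = rotation by 10*theta = 70*pi/6 = 10*pi/6 (mod 2*pi)
cos(10*pi/6) = 0.5000, sin(10*pi/6) = -0.8660
U^10 x = (0.5000 * 3 - -0.8660 * 2, -0.8660 * 3 + 0.5000 * 2)
= (3.2321, -1.5981)
||U^10 x|| = sqrt(3.2321^2 + (-1.5981)^2) = sqrt(13.0000) = 3.6056

3.6056


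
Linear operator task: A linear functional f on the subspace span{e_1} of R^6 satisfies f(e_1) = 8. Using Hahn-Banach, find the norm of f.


The norm of f is given by ||f|| = sup_{||x||=1} |f(x)|.
On span{e_1}, ||e_1|| = 1, so ||f|| = |f(e_1)| / ||e_1||
= |8| / 1 = 8.0000

8.0000


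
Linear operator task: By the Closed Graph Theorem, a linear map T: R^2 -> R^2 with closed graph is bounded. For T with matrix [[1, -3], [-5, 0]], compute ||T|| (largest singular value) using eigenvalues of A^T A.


A^T A = [[26, -3], [-3, 9]]
trace(A^T A) = 35, det(A^T A) = 225
discriminant = 35^2 - 4*225 = 325
Largest eigenvalue of A^T A = (trace + sqrt(disc))/2 = 26.5139
||T|| = sqrt(26.5139) = 5.1492

5.1492


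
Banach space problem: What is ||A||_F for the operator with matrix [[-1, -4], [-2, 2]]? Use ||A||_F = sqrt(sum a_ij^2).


||A||_F^2 = sum a_ij^2
= (-1)^2 + (-4)^2 + (-2)^2 + 2^2
= 1 + 16 + 4 + 4 = 25
||A||_F = sqrt(25) = 5.0000

5.0000


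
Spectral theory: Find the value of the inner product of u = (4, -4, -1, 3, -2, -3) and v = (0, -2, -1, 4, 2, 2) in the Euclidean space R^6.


Computing the standard inner product <u, v> = sum u_i * v_i
= 4*0 + -4*-2 + -1*-1 + 3*4 + -2*2 + -3*2
= 0 + 8 + 1 + 12 + -4 + -6
= 11

11


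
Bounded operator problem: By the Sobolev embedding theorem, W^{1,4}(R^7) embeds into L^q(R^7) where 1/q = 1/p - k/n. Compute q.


Using the Sobolev embedding formula: 1/q = 1/p - k/n
1/q = 1/4 - 1/7 = 3/28
q = 1/(3/28) = 28/3 = 9.3333

9.3333


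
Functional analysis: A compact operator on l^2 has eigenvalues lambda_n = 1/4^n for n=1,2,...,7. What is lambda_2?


The eigenvalue formula gives lambda_2 = 1/4^2
= 1/16
= 0.0625

0.0625


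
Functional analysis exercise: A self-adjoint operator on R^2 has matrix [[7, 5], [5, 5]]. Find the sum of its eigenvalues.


For a self-adjoint (symmetric) matrix, the eigenvalues are real.
The sum of eigenvalues equals the trace of the matrix.
trace = 7 + 5 = 12

12


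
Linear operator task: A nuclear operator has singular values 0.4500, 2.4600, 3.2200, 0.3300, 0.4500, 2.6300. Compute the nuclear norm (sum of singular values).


The nuclear norm is the sum of all singular values.
||T||_1 = 0.4500 + 2.4600 + 3.2200 + 0.3300 + 0.4500 + 2.6300
= 9.5400

9.5400


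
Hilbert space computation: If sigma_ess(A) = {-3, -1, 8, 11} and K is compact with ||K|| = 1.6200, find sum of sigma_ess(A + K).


By Weyl's theorem, the essential spectrum is invariant under compact perturbations.
sigma_ess(A + K) = sigma_ess(A) = {-3, -1, 8, 11}
Sum = -3 + -1 + 8 + 11 = 15

15


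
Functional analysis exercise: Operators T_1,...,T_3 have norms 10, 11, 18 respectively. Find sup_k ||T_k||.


By the Uniform Boundedness Principle, the supremum of norms is finite.
sup_k ||T_k|| = max(10, 11, 18) = 18

18


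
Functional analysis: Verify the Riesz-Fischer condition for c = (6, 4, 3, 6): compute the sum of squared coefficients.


sum |c_n|^2 = 6^2 + 4^2 + 3^2 + 6^2
= 36 + 16 + 9 + 36
= 97

97


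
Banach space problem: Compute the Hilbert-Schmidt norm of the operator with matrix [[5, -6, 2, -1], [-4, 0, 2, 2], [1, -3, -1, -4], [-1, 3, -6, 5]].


The Hilbert-Schmidt norm is sqrt(sum of squares of all entries).
Sum of squares = 5^2 + (-6)^2 + 2^2 + (-1)^2 + (-4)^2 + 0^2 + 2^2 + 2^2 + 1^2 + (-3)^2 + (-1)^2 + (-4)^2 + (-1)^2 + 3^2 + (-6)^2 + 5^2
= 25 + 36 + 4 + 1 + 16 + 0 + 4 + 4 + 1 + 9 + 1 + 16 + 1 + 9 + 36 + 25 = 188
||T||_HS = sqrt(188) = 13.7113

13.7113


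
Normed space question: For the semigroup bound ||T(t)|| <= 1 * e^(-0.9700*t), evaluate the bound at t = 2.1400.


||T(2.1400)|| <= 1 * exp(-0.9700 * 2.1400)
= 1 * exp(-2.0758)
= 1 * 0.1255
= 0.1255

0.1255


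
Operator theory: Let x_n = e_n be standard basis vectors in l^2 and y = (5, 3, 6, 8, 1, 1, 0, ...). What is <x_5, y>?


x_5 = e_5 is the standard basis vector with 1 in position 5.
<x_5, y> = y_5 = 1
As n -> infinity, <x_n, y> -> 0, confirming weak convergence of (x_n) to 0.

1


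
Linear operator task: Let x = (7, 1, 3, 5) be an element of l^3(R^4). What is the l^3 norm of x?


The l^3 norm = (sum |x_i|^3)^(1/3)
Sum of 3th powers = 343 + 1 + 27 + 125 = 496
||x||_3 = (496)^(1/3) = 7.9158

7.9158


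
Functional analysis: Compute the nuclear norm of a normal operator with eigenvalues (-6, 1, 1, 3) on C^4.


For a normal operator, singular values equal |eigenvalues|.
Trace norm = sum |lambda_i| = 6 + 1 + 1 + 3
= 11

11


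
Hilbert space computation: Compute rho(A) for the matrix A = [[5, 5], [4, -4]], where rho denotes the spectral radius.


For a 2x2 matrix, eigenvalues satisfy lambda^2 - (trace)*lambda + det = 0
trace = 5 + -4 = 1
det = 5*-4 - 5*4 = -40
discriminant = 1^2 - 4*(-40) = 161
spectral radius = max |eigenvalue| = 6.8443

6.8443


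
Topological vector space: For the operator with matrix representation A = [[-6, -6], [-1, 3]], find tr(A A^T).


trace(A * A^T) = sum of squares of all entries
= (-6)^2 + (-6)^2 + (-1)^2 + 3^2
= 36 + 36 + 1 + 9
= 82

82


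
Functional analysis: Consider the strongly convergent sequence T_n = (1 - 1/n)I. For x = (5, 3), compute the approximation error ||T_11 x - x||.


T_11 x - x = (1 - 1/11)x - x = -x/11
||x|| = sqrt(34) = 5.8310
||T_11 x - x|| = ||x||/11 = 5.8310/11 = 0.5301

0.5301


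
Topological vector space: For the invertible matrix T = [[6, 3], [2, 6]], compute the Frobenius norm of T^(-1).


det(T) = 6*6 - 3*2 = 30
T^(-1) = (1/30) * [[6, -3], [-2, 6]] = [[0.2000, -0.1000], [-0.0667, 0.2000]]
||T^(-1)||_F^2 = 0.2000^2 + (-0.1000)^2 + (-0.0667)^2 + 0.2000^2 = 0.0944
||T^(-1)||_F = sqrt(0.0944) = 0.3073

0.3073


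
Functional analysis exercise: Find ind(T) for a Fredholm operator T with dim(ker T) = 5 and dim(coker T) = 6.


The Fredholm index is defined as ind(T) = dim(ker T) - dim(coker T)
= 5 - 6
= -1

-1


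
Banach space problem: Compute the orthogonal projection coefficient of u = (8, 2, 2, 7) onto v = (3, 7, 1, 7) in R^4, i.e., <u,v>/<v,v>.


Computing <u,v> = 8*3 + 2*7 + 2*1 + 7*7 = 89
Computing <v,v> = 3^2 + 7^2 + 1^2 + 7^2 = 108
Projection coefficient = 89/108 = 0.8241

0.8241


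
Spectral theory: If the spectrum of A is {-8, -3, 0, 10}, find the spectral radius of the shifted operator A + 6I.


Spectrum of A + 6I = {-2, 3, 6, 16}
Spectral radius = max |lambda| over the shifted spectrum
= max(2, 3, 6, 16) = 16

16


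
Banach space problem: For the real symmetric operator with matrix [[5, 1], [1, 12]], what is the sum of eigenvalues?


For a self-adjoint (symmetric) matrix, the eigenvalues are real.
The sum of eigenvalues equals the trace of the matrix.
trace = 5 + 12 = 17

17
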